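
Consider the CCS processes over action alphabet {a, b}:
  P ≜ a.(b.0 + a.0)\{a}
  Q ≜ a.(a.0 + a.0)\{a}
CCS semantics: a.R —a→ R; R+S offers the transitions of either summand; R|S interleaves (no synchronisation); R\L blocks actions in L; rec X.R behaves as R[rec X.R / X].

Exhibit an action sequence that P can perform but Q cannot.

P's transition system — 3 states:
  u0 = a.(b.0 + a.0)\{a} ⊢ -a-> u1
  u1 = (b.0 + a.0)\{a} ⊢ -b-> u2
  u2 = 0\{a} ⊢ (no moves)
Q's transition system — 2 states:
  v0 = a.(a.0 + a.0)\{a} ⊢ -a-> v1
  v1 = (a.0 + a.0)\{a} ⊢ (no moves)
Trace ⟨ab⟩ through P, begin at {u0}:
  after a @ step 1: {u1}
  after b @ step 2: {u2}
  P completes σ.
Trace ⟨ab⟩ through Q, begin at {v0}:
  after a @ step 1: {v1}
  after b @ step 2: no successor for Q

ab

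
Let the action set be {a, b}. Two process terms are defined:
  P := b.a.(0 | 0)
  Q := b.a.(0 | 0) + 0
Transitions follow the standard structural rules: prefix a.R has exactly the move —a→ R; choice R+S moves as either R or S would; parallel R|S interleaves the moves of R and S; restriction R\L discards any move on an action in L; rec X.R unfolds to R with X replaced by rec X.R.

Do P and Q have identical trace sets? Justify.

traces(P) = traces(Q)

Reachable graph of P (3 states):
  u0 = b.a.(0 | 0) → --b--▸ u1
  u1 = a.(0 | 0) → --a--▸ u2
  u2 = 0 | 0 → stopped
Reachable graph of Q (3 states):
  v0 = b.a.(0 | 0) + 0 → --b--▸ v1
  v1 = a.(0 | 0) → --a--▸ v2
  v2 = 0 | 0 → stopped
Bisimilarity quotient blocks:
  B0 = {u0, v0}
  B1 = {u1, v1}
  B2 = {u2, v2}
u0 ∈ B0, v0 ∈ B0 → same block
Bisimilar ⇒ trace-equivalent.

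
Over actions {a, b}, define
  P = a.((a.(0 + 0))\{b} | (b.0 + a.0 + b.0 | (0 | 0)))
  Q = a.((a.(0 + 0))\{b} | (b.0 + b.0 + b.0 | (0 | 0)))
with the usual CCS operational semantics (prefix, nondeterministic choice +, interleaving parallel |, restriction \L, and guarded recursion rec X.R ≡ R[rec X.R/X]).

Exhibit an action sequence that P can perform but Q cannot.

LTS(P): 7 reachable states
  m0 = a.((a.(0 + 0))\{b} | (b.0 + a.0 + b.0 | (0 | 0))) has moves —a→ m1
  m1 = (a.(0 + 0))\{b} | (b.0 + a.0 + b.0 | (0 | 0)) has moves —a→ m2, —a→ m3, —b→ m3, —b→ m4
  m2 = (0 + 0)\{b} | (b.0 + a.0 + b.0 | (0 | 0)) has moves —a→ m5, —b→ m5, —b→ m6
  m3 = (a.(0 + 0))\{b} | 0 has moves —a→ m5
  m4 = (a.(0 + 0))\{b} | (0 | (0 | 0)) has moves —a→ m6
  m5 = (0 + 0)\{b} | 0 has moves deadlocked
  m6 = (0 + 0)\{b} | (0 | (0 | 0)) has moves deadlocked
LTS(Q): 7 reachable states
  n0 = a.((a.(0 + 0))\{b} | (b.0 + b.0 + b.0 | (0 | 0))) has moves —a→ n1
  n1 = (a.(0 + 0))\{b} | (b.0 + b.0 + b.0 | (0 | 0)) has moves —a→ n2, —b→ n3, —b→ n4
  n2 = (0 + 0)\{b} | (b.0 + b.0 + b.0 | (0 | 0)) has moves —b→ n5, —b→ n6
  n3 = (a.(0 + 0))\{b} | (0 | (0 | 0)) has moves —a→ n5
  n4 = (a.(0 + 0))\{b} | 0 has moves —a→ n6
  n5 = (0 + 0)\{b} | (0 | (0 | 0)) has moves deadlocked
  n6 = (0 + 0)\{b} | 0 has moves deadlocked
Trace ⟨aaa⟩ through P, begin at {m0}:
  [1] a ⇒ {m1}
  [2] a ⇒ {m2, m3}
  [3] a ⇒ {m5}
  — P admits the full trace.
Trace ⟨aaa⟩ through Q, begin at {n0}:
  [1] a ⇒ {n1}
  [2] a ⇒ {n2}
  [3] a ⇒ ∅  — Q cannot continue

aaa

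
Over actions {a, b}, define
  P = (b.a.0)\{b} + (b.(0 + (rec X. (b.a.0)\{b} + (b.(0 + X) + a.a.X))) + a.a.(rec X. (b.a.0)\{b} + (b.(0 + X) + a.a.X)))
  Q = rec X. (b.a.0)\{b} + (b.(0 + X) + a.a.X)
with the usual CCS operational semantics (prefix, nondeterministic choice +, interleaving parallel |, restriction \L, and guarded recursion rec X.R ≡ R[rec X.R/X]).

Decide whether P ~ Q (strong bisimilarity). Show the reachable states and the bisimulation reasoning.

YES

Reachable graph of P (4 states):
  s0 = (b.a.0)\{b} + (b.(0 + (rec X. (b.a.0)\{b} + (b.(0 + X) + a.a.X))) + a.a.(rec X. (b.a.0)\{b} + (b.(0 + X) + a.a.X))) ⊢ =a=> s1, =b=> s2
  s1 = a.(rec X. (b.a.0)\{b} + (b.(0 + X) + a.a.X)) ⊢ =a=> s3
  s2 = 0 + (rec X. (b.a.0)\{b} + (b.(0 + X) + a.a.X)) ⊢ =a=> s1, =b=> s2
  s3 = rec X. (b.a.0)\{b} + (b.(0 + X) + a.a.X) ⊢ =a=> s1, =b=> s2
Reachable graph of Q (3 states):
  t0 = rec X. (b.a.0)\{b} + (b.(0 + X) + a.a.X) ⊢ =a=> t1, =b=> t2
  t1 = a.(rec X. (b.a.0)\{b} + (b.(0 + X) + a.a.X)) ⊢ =a=> t0
  t2 = 0 + (rec X. (b.a.0)\{b} + (b.(0 + X) + a.a.X)) ⊢ =a=> t1, =b=> t2
Coarsest stable partition (strong bisimilarity classes):
  B0 = {s0, s2, s3, t0, t2}
  B1 = {s1, t1}
s0 ∈ B0, t0 ∈ B0 → same block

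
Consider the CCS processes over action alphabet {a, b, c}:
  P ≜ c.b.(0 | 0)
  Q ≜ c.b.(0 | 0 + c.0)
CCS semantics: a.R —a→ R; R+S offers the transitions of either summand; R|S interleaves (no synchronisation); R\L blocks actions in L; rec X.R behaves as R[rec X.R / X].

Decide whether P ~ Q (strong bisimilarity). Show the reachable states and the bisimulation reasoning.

LTS(P): 3 reachable states
  s0 = c.b.(0 | 0) → =c=> s1
  s1 = b.(0 | 0) → =b=> s2
  s2 = 0 | 0 → stopped
LTS(Q): 4 reachable states
  t0 = c.b.(0 | 0 + c.0) → =c=> t1
  t1 = b.(0 | 0 + c.0) → =b=> t2
  t2 = 0 | 0 + c.0 → =c=> t3
  t3 = 0 → stopped
Bisimilarity quotient blocks:
  B0 = {s0}
  B1 = {s1}
  B2 = {s2, t3}
  B3 = {t0}
  B4 = {t1}
  B5 = {t2}
s0 ∈ B0, t0 ∈ B3 → different blocks

not bisimilar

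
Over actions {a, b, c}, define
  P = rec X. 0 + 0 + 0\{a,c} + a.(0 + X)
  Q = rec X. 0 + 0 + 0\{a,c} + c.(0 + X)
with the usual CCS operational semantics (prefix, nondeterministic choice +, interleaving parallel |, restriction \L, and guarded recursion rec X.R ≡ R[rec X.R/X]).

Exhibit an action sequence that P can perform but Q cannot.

P's transition system — 2 states:
  u0 = rec X. 0 + 0 + 0\{a,c} + a.(0 + X) ⊢ --a--▸ u1
  u1 = 0 + (rec X. 0 + 0 + 0\{a,c} + a.(0 + X)) ⊢ --a--▸ u1
Q's transition system — 2 states:
  v0 = rec X. 0 + 0 + 0\{a,c} + c.(0 + X) ⊢ --c--▸ v1
  v1 = 0 + (rec X. 0 + 0 + 0\{a,c} + c.(0 + X)) ⊢ --c--▸ v1
Executing a from P (initial set {u0}):
  [1] a ⇒ {u1}
  ✓ P
Executing a from Q (initial set {v0}):
  [1] a ⇒ no successor for Q

a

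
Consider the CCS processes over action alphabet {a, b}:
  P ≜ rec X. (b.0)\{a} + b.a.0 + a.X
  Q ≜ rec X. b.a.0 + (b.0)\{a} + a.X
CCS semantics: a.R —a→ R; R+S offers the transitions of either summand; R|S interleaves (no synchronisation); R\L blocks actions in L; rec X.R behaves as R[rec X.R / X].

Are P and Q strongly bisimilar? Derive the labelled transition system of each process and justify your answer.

bisimilar

Reachable graph of P (4 states):
  u0 = rec X. (b.0)\{a} + b.a.0 + a.X has moves --a--▸ u0, --b--▸ u1, --b--▸ u2
  u1 = 0\{a} has moves (no moves)
  u2 = a.0 has moves --a--▸ u3
  u3 = 0 has moves (no moves)
Reachable graph of Q (4 states):
  v0 = rec X. b.a.0 + (b.0)\{a} + a.X has moves --a--▸ v0, --b--▸ v1, --b--▸ v2
  v1 = 0\{a} has moves (no moves)
  v2 = a.0 has moves --a--▸ v3
  v3 = 0 has moves (no moves)
Coarsest stable partition (strong bisimilarity classes):
  B0 = {u0, v0}
  B1 = {u1, u3, v1, v3}
  B2 = {u2, v2}
u0 ∈ B0, v0 ∈ B0 → same block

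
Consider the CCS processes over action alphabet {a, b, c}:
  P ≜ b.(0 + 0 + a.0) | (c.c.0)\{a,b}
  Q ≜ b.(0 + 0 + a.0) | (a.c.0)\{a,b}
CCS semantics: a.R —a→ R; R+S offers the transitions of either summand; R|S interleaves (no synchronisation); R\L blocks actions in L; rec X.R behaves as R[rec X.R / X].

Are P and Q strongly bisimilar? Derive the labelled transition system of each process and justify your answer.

NO

LTS(P): 9 reachable states
  s0 = b.(0 + 0 + a.0) | (c.c.0)\{a,b} | =b=> s1, =c=> s2
  s1 = (0 + 0 + a.0) | (c.c.0)\{a,b} | =a=> s3, =c=> s4
  s2 = b.(0 + 0 + a.0) | (c.0)\{a,b} | =b=> s4, =c=> s5
  s3 = 0 | (c.c.0)\{a,b} | =c=> s6
  s4 = (0 + 0 + a.0) | (c.0)\{a,b} | =a=> s6, =c=> s7
  s5 = b.(0 + 0 + a.0) | 0\{a,b} | =b=> s7
  s6 = 0 | (c.0)\{a,b} | =c=> s8
  s7 = (0 + 0 + a.0) | 0\{a,b} | =a=> s8
  s8 = 0 | 0\{a,b} | deadlocked
LTS(Q): 3 reachable states
  t0 = b.(0 + 0 + a.0) | (a.c.0)\{a,b} | =b=> t1
  t1 = (0 + 0 + a.0) | (a.c.0)\{a,b} | =a=> t2
  t2 = 0 | (a.c.0)\{a,b} | deadlocked
Partition-refinement fixed point:
  B0 = {s0}
  B1 = {s2}
  B2 = {s4}
  B3 = {s6}
  B4 = {s8, t2}
  B5 = {s7, t1}
  B6 = {s5, t0}
  B7 = {s1}
  B8 = {s3}
s0 ∈ B0, t0 ∈ B6 → different blocks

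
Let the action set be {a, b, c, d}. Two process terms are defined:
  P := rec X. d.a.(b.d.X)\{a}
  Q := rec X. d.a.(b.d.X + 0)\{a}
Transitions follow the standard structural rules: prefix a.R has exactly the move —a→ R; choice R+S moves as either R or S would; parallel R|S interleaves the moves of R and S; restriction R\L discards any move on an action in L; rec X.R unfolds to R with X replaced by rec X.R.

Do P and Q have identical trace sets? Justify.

Reachable graph of P (6 states):
  s0 = rec X. d.a.(b.d.X)\{a} :: -d-> s1
  s1 = a.(b.d.(rec X. d.a.(b.d.X)\{a}))\{a} :: -a-> s2
  s2 = (b.d.(rec X. d.a.(b.d.X)\{a}))\{a} :: -b-> s3
  s3 = (d.(rec X. d.a.(b.d.X)\{a}))\{a} :: -d-> s4
  s4 = (rec X. d.a.(b.d.X)\{a})\{a} :: -d-> s5
  s5 = (a.(b.d.(rec X. d.a.(b.d.X)\{a}))\{a})\{a} :: ·
Reachable graph of Q (6 states):
  t0 = rec X. d.a.(b.d.X + 0)\{a} :: -d-> t1
  t1 = a.(b.d.(rec X. d.a.(b.d.X + 0)\{a}) + 0)\{a} :: -a-> t2
  t2 = (b.d.(rec X. d.a.(b.d.X + 0)\{a}) + 0)\{a} :: -b-> t3
  t3 = (d.(rec X. d.a.(b.d.X + 0)\{a}))\{a} :: -d-> t4
  t4 = (rec X. d.a.(b.d.X + 0)\{a})\{a} :: -d-> t5
  t5 = (a.(b.d.(rec X. d.a.(b.d.X + 0)\{a}) + 0)\{a})\{a} :: ·
Coarsest stable partition (strong bisimilarity classes):
  B0 = {s0, t0}
  B1 = {s1, t1}
  B2 = {s2, t2}
  B3 = {s3, t3}
  B4 = {s4, t4}
  B5 = {s5, t5}
s0 ∈ B0, t0 ∈ B0 → same block
Bisimilar ⇒ trace-equivalent.

YES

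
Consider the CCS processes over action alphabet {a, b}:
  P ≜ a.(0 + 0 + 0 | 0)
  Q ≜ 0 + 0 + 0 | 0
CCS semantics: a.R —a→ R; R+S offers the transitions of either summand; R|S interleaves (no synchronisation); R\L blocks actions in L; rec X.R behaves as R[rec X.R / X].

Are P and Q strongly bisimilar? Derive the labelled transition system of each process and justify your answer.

NO

P's transition system — 2 states:
  p0 = a.(0 + 0 + 0 | 0) has moves --a--▸ p1
  p1 = 0 + 0 + 0 | 0 has moves deadlocked
Q's transition system — 1 states:
  q0 = 0 + 0 + 0 | 0 has moves deadlocked
Bisimilarity quotient blocks:
  B0 = {p0}
  B1 = {p1, q0}
p0 ∈ B0, q0 ∈ B1 → different blocks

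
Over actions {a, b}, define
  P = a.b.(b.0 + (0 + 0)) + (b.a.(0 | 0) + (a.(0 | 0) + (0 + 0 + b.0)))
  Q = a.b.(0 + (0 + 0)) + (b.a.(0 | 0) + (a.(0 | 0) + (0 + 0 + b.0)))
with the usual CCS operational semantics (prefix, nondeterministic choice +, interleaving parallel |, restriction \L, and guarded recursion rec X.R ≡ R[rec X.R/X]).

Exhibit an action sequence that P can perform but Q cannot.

P's transition system — 6 states:
  p0 = a.b.(b.0 + (0 + 0)) + (b.a.(0 | 0) + (a.(0 | 0) + (0 + 0 + b.0))) has moves --a--▸ p1, --a--▸ p2, --b--▸ p3, --b--▸ p4
  p1 = 0 | 0 has moves deadlocked
  p2 = b.(b.0 + (0 + 0)) has moves --b--▸ p5
  p3 = 0 has moves deadlocked
  p4 = a.(0 | 0) has moves --a--▸ p1
  p5 = b.0 + (0 + 0) has moves --b--▸ p3
Q's transition system — 6 states:
  q0 = a.b.(0 + (0 + 0)) + (b.a.(0 | 0) + (a.(0 | 0) + (0 + 0 + b.0))) has moves --a--▸ q1, --a--▸ q2, --b--▸ q3, --b--▸ q4
  q1 = 0 | 0 has moves deadlocked
  q2 = b.(0 + (0 + 0)) has moves --b--▸ q5
  q3 = 0 has moves deadlocked
  q4 = a.(0 | 0) has moves --a--▸ q1
  q5 = 0 + (0 + 0) has moves deadlocked
Run σ = ⟨abb⟩ on P: start {p0}
  after a @ step 1: {p1, p2}
  after b @ step 2: {p5}
  after b @ step 3: {p3}
  — P admits the full trace.
Run σ = ⟨abb⟩ on Q: start {q0}
  after a @ step 1: {q1, q2}
  after b @ step 2: {q5}
  after b @ step 3: no successor for Q

abb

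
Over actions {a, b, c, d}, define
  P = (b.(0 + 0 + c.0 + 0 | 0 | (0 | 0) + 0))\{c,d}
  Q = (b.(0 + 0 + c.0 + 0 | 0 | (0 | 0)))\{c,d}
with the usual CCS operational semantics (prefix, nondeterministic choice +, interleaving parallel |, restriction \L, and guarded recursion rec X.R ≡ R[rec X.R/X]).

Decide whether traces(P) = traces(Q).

trace-equivalent

LTS(P): 2 reachable states
  p0 = (b.(0 + 0 + c.0 + 0 | 0 | (0 | 0) + 0))\{c,d} ⊢ =b=> p1
  p1 = (0 + 0 + c.0 + 0 | 0 | (0 | 0) + 0)\{c,d} ⊢ (no moves)
LTS(Q): 2 reachable states
  q0 = (b.(0 + 0 + c.0 + 0 | 0 | (0 | 0)))\{c,d} ⊢ =b=> q1
  q1 = (0 + 0 + c.0 + 0 | 0 | (0 | 0))\{c,d} ⊢ (no moves)
Coarsest stable partition (strong bisimilarity classes):
  B0 = {p0, q0}
  B1 = {p1, q1}
p0 ∈ B0, q0 ∈ B0 → same block
Bisimilar ⇒ trace-equivalent.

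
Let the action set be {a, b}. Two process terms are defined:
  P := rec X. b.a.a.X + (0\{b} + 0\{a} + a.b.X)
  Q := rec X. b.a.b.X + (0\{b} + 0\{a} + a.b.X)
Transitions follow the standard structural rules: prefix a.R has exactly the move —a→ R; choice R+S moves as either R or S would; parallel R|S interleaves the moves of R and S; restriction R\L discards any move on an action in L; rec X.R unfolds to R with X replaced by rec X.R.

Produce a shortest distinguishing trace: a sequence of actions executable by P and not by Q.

P's transition system — 4 states:
  p0 = rec X. b.a.a.X + (0\{b} + 0\{a} + a.b.X) ⊢ —a→ p1, —b→ p2
  p1 = b.(rec X. b.a.a.X + (0\{b} + 0\{a} + a.b.X)) ⊢ —b→ p0
  p2 = a.a.(rec X. b.a.a.X + (0\{b} + 0\{a} + a.b.X)) ⊢ —a→ p3
  p3 = a.(rec X. b.a.a.X + (0\{b} + 0\{a} + a.b.X)) ⊢ —a→ p0
Q's transition system — 3 states:
  q0 = rec X. b.a.b.X + (0\{b} + 0\{a} + a.b.X) ⊢ —a→ q1, —b→ q2
  q1 = b.(rec X. b.a.b.X + (0\{b} + 0\{a} + a.b.X)) ⊢ —b→ q0
  q2 = a.b.(rec X. b.a.b.X + (0\{b} + 0\{a} + a.b.X)) ⊢ —a→ q1
Executing baa from P (initial set {p0}):
  after b @ step 1: {p2}
  after a @ step 2: {p3}
  after a @ step 3: {p0}
  P completes σ.
Executing baa from Q (initial set {q0}):
  after b @ step 1: {q2}
  after a @ step 2: {q1}
  after a @ step 3: no successor for Q

baa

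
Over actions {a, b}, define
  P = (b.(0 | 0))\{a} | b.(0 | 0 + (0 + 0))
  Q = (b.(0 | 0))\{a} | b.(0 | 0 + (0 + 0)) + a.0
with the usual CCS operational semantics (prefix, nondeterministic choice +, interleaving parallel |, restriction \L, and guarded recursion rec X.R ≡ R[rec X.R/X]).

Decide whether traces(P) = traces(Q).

LTS(P): 4 reachable states
  m0 = (b.(0 | 0))\{a} | b.(0 | 0 + (0 + 0)) ⊢ -b-> m1, -b-> m2
  m1 = (0 | 0)\{a} | b.(0 | 0 + (0 + 0)) ⊢ -b-> m3
  m2 = (b.(0 | 0))\{a} | (0 | 0 + (0 + 0)) ⊢ -b-> m3
  m3 = (0 | 0)\{a} | (0 | 0 + (0 + 0)) ⊢ stopped
LTS(Q): 5 reachable states
  n0 = (b.(0 | 0))\{a} | b.(0 | 0 + (0 + 0)) + a.0 ⊢ -a-> n1, -b-> n2, -b-> n3
  n1 = 0 ⊢ stopped
  n2 = (0 | 0)\{a} | b.(0 | 0 + (0 + 0)) ⊢ -b-> n4
  n3 = (b.(0 | 0))\{a} | (0 | 0 + (0 + 0)) ⊢ -b-> n4
  n4 = (0 | 0)\{a} | (0 | 0 + (0 + 0)) ⊢ stopped
Trace ⟨a⟩ through Q, begin at {n0}:
  after a @ step 1: {n1}
  ✓ Q
Trace ⟨a⟩ through P, begin at {m0}:
  after a @ step 1: ∅  — P cannot continue

traces(P) ≠ traces(Q) — witness ⟨a⟩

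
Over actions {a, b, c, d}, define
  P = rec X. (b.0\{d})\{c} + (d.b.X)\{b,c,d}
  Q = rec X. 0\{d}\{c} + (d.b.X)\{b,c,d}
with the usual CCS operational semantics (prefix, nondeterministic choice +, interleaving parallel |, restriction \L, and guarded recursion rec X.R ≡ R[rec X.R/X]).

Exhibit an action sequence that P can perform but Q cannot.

b

P's transition system — 2 states:
  p0 = rec X. (b.0\{d})\{c} + (d.b.X)\{b,c,d} :: --b--▸ p1
  p1 = 0\{d}\{c} :: ·
Q's transition system — 1 states:
  q0 = rec X. 0\{d}\{c} + (d.b.X)\{b,c,d} :: ·
Run σ = ⟨b⟩ on P: start {p0}
  [1] b ⇒ {p1}
  ✓ P
Run σ = ⟨b⟩ on Q: start {q0}
  [1] b ⇒ ∅  — Q cannot continue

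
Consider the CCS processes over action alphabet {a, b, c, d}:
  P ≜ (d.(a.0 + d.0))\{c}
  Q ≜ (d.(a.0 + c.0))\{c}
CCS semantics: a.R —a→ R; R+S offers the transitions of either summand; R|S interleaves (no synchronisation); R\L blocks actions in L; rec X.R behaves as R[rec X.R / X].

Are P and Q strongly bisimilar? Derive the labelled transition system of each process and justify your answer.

Reachable graph of P (3 states):
  u0 = (d.(a.0 + d.0))\{c} → --d--▸ u1
  u1 = (a.0 + d.0)\{c} → --a--▸ u2, --d--▸ u2
  u2 = 0\{c} → stopped
Reachable graph of Q (3 states):
  v0 = (d.(a.0 + c.0))\{c} → --d--▸ v1
  v1 = (a.0 + c.0)\{c} → --a--▸ v2
  v2 = 0\{c} → stopped
Bisimilarity quotient blocks:
  B0 = {u0}
  B1 = {u1}
  B2 = {u2, v2}
  B3 = {v0}
  B4 = {v1}
u0 ∈ B0, v0 ∈ B3 → different blocks

P ≁ Q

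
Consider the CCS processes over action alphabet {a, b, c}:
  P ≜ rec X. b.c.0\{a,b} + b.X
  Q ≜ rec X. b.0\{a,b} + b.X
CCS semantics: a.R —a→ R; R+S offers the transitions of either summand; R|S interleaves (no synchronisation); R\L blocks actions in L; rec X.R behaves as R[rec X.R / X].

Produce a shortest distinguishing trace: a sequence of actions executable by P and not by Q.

bc

LTS(P): 3 reachable states
  m0 = rec X. b.c.0\{a,b} + b.X :: =b=> m0, =b=> m1
  m1 = c.0\{a,b} :: =c=> m2
  m2 = 0\{a,b} :: stopped
LTS(Q): 2 reachable states
  n0 = rec X. b.0\{a,b} + b.X :: =b=> n0, =b=> n1
  n1 = 0\{a,b} :: stopped
Trace ⟨bc⟩ through P, begin at {m0}:
  [1] b ⇒ {m0, m1}
  [2] c ⇒ {m2}
  P completes σ.
Trace ⟨bc⟩ through Q, begin at {n0}:
  [1] b ⇒ {n0, n1}
  [2] c ⇒ no successor for Q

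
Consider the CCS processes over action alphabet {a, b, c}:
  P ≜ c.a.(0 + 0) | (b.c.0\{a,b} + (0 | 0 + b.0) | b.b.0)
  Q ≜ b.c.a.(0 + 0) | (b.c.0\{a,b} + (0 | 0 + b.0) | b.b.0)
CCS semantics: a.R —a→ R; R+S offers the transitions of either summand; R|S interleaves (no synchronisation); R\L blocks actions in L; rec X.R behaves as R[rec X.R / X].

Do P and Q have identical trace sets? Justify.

NO — witness ⟨c⟩

LTS(P): 24 reachable states
  p0 = c.a.(0 + 0) | (b.c.0\{a,b} + (0 | 0 + b.0) | b.b.0) | ··b··> p1, ··b··> p2, ··b··> p3, ··c··> p4
  p1 = c.a.(0 + 0) | ((0 | 0 + b.0) | b.0) | ··b··> p5, ··b··> p6, ··c··> p7
  p2 = c.a.(0 + 0) | (0 | b.b.0) | ··b··> p6, ··c··> p8
  p3 = c.a.(0 + 0) | c.0\{a,b} | ··c··> p10, ··c··> p9
  p4 = a.(0 + 0) | (b.c.0\{a,b} + (0 | 0 + b.0) | b.b.0) | ··a··> p11, ··b··> p7, ··b··> p8, ··b··> p9
  p5 = c.a.(0 + 0) | ((0 | 0 + b.0) | 0) | ··b··> p12, ··c··> p13
  p6 = c.a.(0 + 0) | (0 | b.0) | ··b··> p12, ··c··> p14
  p7 = a.(0 + 0) | ((0 | 0 + b.0) | b.0) | ··a··> p15, ··b··> p13, ··b··> p14
  p8 = a.(0 + 0) | (0 | b.b.0) | ··a··> p16, ··b··> p14
  p9 = a.(0 + 0) | c.0\{a,b} | ··a··> p17, ··c··> p18
  p10 = c.a.(0 + 0) | 0\{a,b} | ··c··> p18
  p11 = (0 + 0) | (b.c.0\{a,b} + (0 | 0 + b.0) | b.b.0) | ··b··> p15, ··b··> p16, ··b··> p17
  p12 = c.a.(0 + 0) | (0 | 0) | ··c··> p19
  p13 = a.(0 + 0) | ((0 | 0 + b.0) | 0) | ··a··> p20, ··b··> p19
  p14 = a.(0 + 0) | (0 | b.0) | ··a··> p21, ··b··> p19
  p15 = (0 + 0) | ((0 | 0 + b.0) | b.0) | ··b··> p20, ··b··> p21
  p16 = (0 + 0) | (0 | b.b.0) | ··b··> p21
  p17 = (0 + 0) | c.0\{a,b} | ··c··> p22
  p18 = a.(0 + 0) | 0\{a,b} | ··a··> p22
  p19 = a.(0 + 0) | (0 | 0) | ··a··> p23
  p20 = (0 + 0) | ((0 | 0 + b.0) | 0) | ··b··> p23
  p21 = (0 + 0) | (0 | b.0) | ··b··> p23
  p22 = (0 + 0) | 0\{a,b} | ·
  p23 = (0 + 0) | (0 | 0) | ·
LTS(Q): 32 reachable states
  q0 = b.c.a.(0 + 0) | (b.c.0\{a,b} + (0 | 0 + b.0) | b.b.0) | ··b··> q1, ··b··> q2, ··b··> q3, ··b··> q4
  q1 = b.c.a.(0 + 0) | ((0 | 0 + b.0) | b.0) | ··b··> q5, ··b··> q6, ··b··> q7
  q2 = b.c.a.(0 + 0) | (0 | b.b.0) | ··b··> q6, ··b··> q8
  q3 = b.c.a.(0 + 0) | c.0\{a,b} | ··b··> q9, ··c··> q10
  q4 = c.a.(0 + 0) | (b.c.0\{a,b} + (0 | 0 + b.0) | b.b.0) | ··b··> q7, ··b··> q8, ··b··> q9, ··c··> q11
  q5 = b.c.a.(0 + 0) | ((0 | 0 + b.0) | 0) | ··b··> q12, ··b··> q13
  q6 = b.c.a.(0 + 0) | (0 | b.0) | ··b··> q12, ··b··> q14
  q7 = c.a.(0 + 0) | ((0 | 0 + b.0) | b.0) | ··b··> q13, ··b··> q14, ··c··> q15
  q8 = c.a.(0 + 0) | (0 | b.b.0) | ··b··> q14, ··c··> q16
  q9 = c.a.(0 + 0) | c.0\{a,b} | ··c··> q17, ··c··> q18
  q10 = b.c.a.(0 + 0) | 0\{a,b} | ··b··> q18
  q11 = a.(0 + 0) | (b.c.0\{a,b} + (0 | 0 + b.0) | b.b.0) | ··a··> q19, ··b··> q15, ··b··> q16, ··b··> q17
  q12 = b.c.a.(0 + 0) | (0 | 0) | ··b··> q20
  q13 = c.a.(0 + 0) | ((0 | 0 + b.0) | 0) | ··b··> q20, ··c··> q21
  q14 = c.a.(0 + 0) | (0 | b.0) | ··b··> q20, ··c··> q22
  q15 = a.(0 + 0) | ((0 | 0 + b.0) | b.0) | ··a··> q23, ··b··> q21, ··b··> q22
  q16 = a.(0 + 0) | (0 | b.b.0) | ··a··> q24, ··b··> q22
  q17 = a.(0 + 0) | c.0\{a,b} | ··a··> q25, ··c··> q26
  q18 = c.a.(0 + 0) | 0\{a,b} | ··c··> q26
  q19 = (0 + 0) | (b.c.0\{a,b} + (0 | 0 + b.0) | b.b.0) | ··b··> q23, ··b··> q24, ··b··> q25
  q20 = c.a.(0 + 0) | (0 | 0) | ··c··> q27
  q21 = a.(0 + 0) | ((0 | 0 + b.0) | 0) | ··a··> q28, ··b··> q27
  q22 = a.(0 + 0) | (0 | b.0) | ··a··> q29, ··b··> q27
  q23 = (0 + 0) | ((0 | 0 + b.0) | b.0) | ··b··> q28, ··b··> q29
  q24 = (0 + 0) | (0 | b.b.0) | ··b··> q29
  q25 = (0 + 0) | c.0\{a,b} | ··c··> q30
  q26 = a.(0 + 0) | 0\{a,b} | ··a··> q30
  q27 = a.(0 + 0) | (0 | 0) | ··a··> q31
  q28 = (0 + 0) | ((0 | 0 + b.0) | 0) | ··b··> q31
  q29 = (0 + 0) | (0 | b.0) | ··b··> q31
  q30 = (0 + 0) | 0\{a,b} | ·
  q31 = (0 + 0) | (0 | 0) | ·
Run σ = ⟨c⟩ on P: start {p0}
  [1] c ⇒ {p4}
  P completes σ.
Run σ = ⟨c⟩ on Q: start {q0}
  [1] c ⇒ no successor for Q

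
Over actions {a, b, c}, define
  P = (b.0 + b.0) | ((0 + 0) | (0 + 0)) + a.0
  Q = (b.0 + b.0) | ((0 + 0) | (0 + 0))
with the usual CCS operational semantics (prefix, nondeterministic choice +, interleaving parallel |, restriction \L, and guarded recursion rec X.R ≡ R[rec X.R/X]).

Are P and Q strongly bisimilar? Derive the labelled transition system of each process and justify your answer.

not bisimilar

LTS(P): 3 reachable states
  s0 = (b.0 + b.0) | ((0 + 0) | (0 + 0)) + a.0 :: —a→ s1, —b→ s2
  s1 = 0 :: ∅
  s2 = 0 | ((0 + 0) | (0 + 0)) :: ∅
LTS(Q): 2 reachable states
  t0 = (b.0 + b.0) | ((0 + 0) | (0 + 0)) :: —b→ t1
  t1 = 0 | ((0 + 0) | (0 + 0)) :: ∅
Partition-refinement fixed point:
  B0 = {s0}
  B1 = {s1, s2, t1}
  B2 = {t0}
s0 ∈ B0, t0 ∈ B2 → different blocks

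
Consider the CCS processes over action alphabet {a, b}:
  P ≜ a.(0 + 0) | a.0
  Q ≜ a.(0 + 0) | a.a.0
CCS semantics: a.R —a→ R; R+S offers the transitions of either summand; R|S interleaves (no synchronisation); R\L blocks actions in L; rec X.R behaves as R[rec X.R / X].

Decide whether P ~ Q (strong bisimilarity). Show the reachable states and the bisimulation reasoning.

not bisimilar

LTS(P): 4 reachable states
  u0 = a.(0 + 0) | a.0 has moves --a--▸ u1, --a--▸ u2
  u1 = (0 + 0) | a.0 has moves --a--▸ u3
  u2 = a.(0 + 0) | 0 has moves --a--▸ u3
  u3 = (0 + 0) | 0 has moves ∅
LTS(Q): 6 reachable states
  v0 = a.(0 + 0) | a.a.0 has moves --a--▸ v1, --a--▸ v2
  v1 = (0 + 0) | a.a.0 has moves --a--▸ v3
  v2 = a.(0 + 0) | a.0 has moves --a--▸ v3, --a--▸ v4
  v3 = (0 + 0) | a.0 has moves --a--▸ v5
  v4 = a.(0 + 0) | 0 has moves --a--▸ v5
  v5 = (0 + 0) | 0 has moves ∅
Bisimilarity quotient blocks:
  B0 = {u0, v1, v2}
  B1 = {u1, u2, v3, v4}
  B2 = {u3, v5}
  B3 = {v0}
u0 ∈ B0, v0 ∈ B3 → different blocks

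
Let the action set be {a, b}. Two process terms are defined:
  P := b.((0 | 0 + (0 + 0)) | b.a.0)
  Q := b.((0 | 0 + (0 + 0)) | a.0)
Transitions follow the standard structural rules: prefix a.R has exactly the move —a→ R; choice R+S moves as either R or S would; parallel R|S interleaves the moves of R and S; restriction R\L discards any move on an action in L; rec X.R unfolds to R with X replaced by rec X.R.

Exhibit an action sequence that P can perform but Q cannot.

LTS(P): 4 reachable states
  p0 = b.((0 | 0 + (0 + 0)) | b.a.0) ⊢ ··b··> p1
  p1 = (0 | 0 + (0 + 0)) | b.a.0 ⊢ ··b··> p2
  p2 = (0 | 0 + (0 + 0)) | a.0 ⊢ ··a··> p3
  p3 = (0 | 0 + (0 + 0)) | 0 ⊢ (no moves)
LTS(Q): 3 reachable states
  q0 = b.((0 | 0 + (0 + 0)) | a.0) ⊢ ··b··> q1
  q1 = (0 | 0 + (0 + 0)) | a.0 ⊢ ··a··> q2
  q2 = (0 | 0 + (0 + 0)) | 0 ⊢ (no moves)
Executing bb from P (initial set {p0}):
  step 1 (b): {p1}
  step 2 (b): {p2}
  ✓ P
Executing bb from Q (initial set {q0}):
  step 1 (b): {q1}
  step 2 (b): ∅  — Q cannot continue

bb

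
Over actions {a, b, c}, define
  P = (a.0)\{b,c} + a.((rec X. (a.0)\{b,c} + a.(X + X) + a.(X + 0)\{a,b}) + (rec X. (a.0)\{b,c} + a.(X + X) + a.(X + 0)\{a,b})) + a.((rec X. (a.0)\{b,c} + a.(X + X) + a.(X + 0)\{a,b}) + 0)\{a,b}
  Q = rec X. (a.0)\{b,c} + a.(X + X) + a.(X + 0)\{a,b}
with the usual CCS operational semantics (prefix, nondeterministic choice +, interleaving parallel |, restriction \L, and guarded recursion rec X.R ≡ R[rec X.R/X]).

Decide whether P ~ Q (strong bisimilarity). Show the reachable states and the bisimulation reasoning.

P ~ Q

Reachable graph of P (4 states):
  p0 = (a.0)\{b,c} + a.((rec X. (a.0)\{b,c} + a.(X + X) + a.(X + 0)\{a,b}) + (rec X. (a.0)\{b,c} + a.(X + X) + a.(X + 0)\{a,b})) + a.((rec X. (a.0)\{b,c} + a.(X + X) + a.(X + 0)\{a,b}) + 0)\{a,b} → ··a··> p1, ··a··> p2, ··a··> p3
  p1 = ((rec X. (a.0)\{b,c} + a.(X + X) + a.(X + 0)\{a,b}) + 0)\{a,b} → ∅
  p2 = (rec X. (a.0)\{b,c} + a.(X + X) + a.(X + 0)\{a,b}) + (rec X. (a.0)\{b,c} + a.(X + X) + a.(X + 0)\{a,b}) → ··a··> p1, ··a··> p2, ··a··> p3
  p3 = 0\{b,c} → ∅
Reachable graph of Q (4 states):
  q0 = rec X. (a.0)\{b,c} + a.(X + X) + a.(X + 0)\{a,b} → ··a··> q1, ··a··> q2, ··a··> q3
  q1 = ((rec X. (a.0)\{b,c} + a.(X + X) + a.(X + 0)\{a,b}) + 0)\{a,b} → ∅
  q2 = (rec X. (a.0)\{b,c} + a.(X + X) + a.(X + 0)\{a,b}) + (rec X. (a.0)\{b,c} + a.(X + X) + a.(X + 0)\{a,b}) → ··a··> q1, ··a··> q2, ··a··> q3
  q3 = 0\{b,c} → ∅
Bisimilarity quotient blocks:
  B0 = {p0, p2, q0, q2}
  B1 = {p1, p3, q1, q3}
p0 ∈ B0, q0 ∈ B0 → same block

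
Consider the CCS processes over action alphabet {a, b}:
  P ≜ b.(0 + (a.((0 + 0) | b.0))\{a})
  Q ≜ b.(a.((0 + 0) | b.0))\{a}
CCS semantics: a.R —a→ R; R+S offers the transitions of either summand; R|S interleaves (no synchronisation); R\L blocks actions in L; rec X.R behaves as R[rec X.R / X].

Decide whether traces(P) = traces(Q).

LTS(P): 2 reachable states
  m0 = b.(0 + (a.((0 + 0) | b.0))\{a}) :: =b=> m1
  m1 = 0 + (a.((0 + 0) | b.0))\{a} :: deadlocked
LTS(Q): 2 reachable states
  n0 = b.(a.((0 + 0) | b.0))\{a} :: =b=> n1
  n1 = (a.((0 + 0) | b.0))\{a} :: deadlocked
Partition-refinement fixed point:
  B0 = {m0, n0}
  B1 = {m1, n1}
m0 ∈ B0, n0 ∈ B0 → same block
Bisimilar ⇒ trace-equivalent.

traces(P) = traces(Q)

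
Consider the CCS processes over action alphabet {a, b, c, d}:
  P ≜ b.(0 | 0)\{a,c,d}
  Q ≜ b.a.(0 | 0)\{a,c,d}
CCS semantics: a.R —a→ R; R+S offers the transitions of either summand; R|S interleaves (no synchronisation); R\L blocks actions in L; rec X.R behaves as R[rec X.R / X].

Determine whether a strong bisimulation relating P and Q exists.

not bisimilar

LTS(P): 2 reachable states
  s0 = b.(0 | 0)\{a,c,d} ⊢ —b→ s1
  s1 = (0 | 0)\{a,c,d} ⊢ deadlocked
LTS(Q): 3 reachable states
  t0 = b.a.(0 | 0)\{a,c,d} ⊢ —b→ t1
  t1 = a.(0 | 0)\{a,c,d} ⊢ —a→ t2
  t2 = (0 | 0)\{a,c,d} ⊢ deadlocked
Partition-refinement fixed point:
  B0 = {s0}
  B1 = {s1, t2}
  B2 = {t0}
  B3 = {t1}
s0 ∈ B0, t0 ∈ B2 → different blocks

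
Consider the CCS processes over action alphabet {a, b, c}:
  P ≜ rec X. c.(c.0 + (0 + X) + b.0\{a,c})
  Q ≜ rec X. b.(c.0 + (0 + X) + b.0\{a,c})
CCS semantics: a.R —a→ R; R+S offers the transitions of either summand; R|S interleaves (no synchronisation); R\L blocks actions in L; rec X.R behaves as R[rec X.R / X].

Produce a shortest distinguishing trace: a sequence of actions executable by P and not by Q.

c

Reachable graph of P (4 states):
  s0 = rec X. c.(c.0 + (0 + X) + b.0\{a,c}) ⊢ =c=> s1
  s1 = c.0 + (0 + (rec X. c.(c.0 + (0 + X) + b.0\{a,c}))) + b.0\{a,c} ⊢ =b=> s2, =c=> s1, =c=> s3
  s2 = 0\{a,c} ⊢ deadlocked
  s3 = 0 ⊢ deadlocked
Reachable graph of Q (4 states):
  t0 = rec X. b.(c.0 + (0 + X) + b.0\{a,c}) ⊢ =b=> t1
  t1 = c.0 + (0 + (rec X. b.(c.0 + (0 + X) + b.0\{a,c}))) + b.0\{a,c} ⊢ =b=> t1, =b=> t2, =c=> t3
  t2 = 0\{a,c} ⊢ deadlocked
  t3 = 0 ⊢ deadlocked
Run σ = ⟨c⟩ on P: start {s0}
  after c @ step 1: {s1}
  — P admits the full trace.
Run σ = ⟨c⟩ on Q: start {t0}
  after c @ step 1: ∅  — Q cannot continue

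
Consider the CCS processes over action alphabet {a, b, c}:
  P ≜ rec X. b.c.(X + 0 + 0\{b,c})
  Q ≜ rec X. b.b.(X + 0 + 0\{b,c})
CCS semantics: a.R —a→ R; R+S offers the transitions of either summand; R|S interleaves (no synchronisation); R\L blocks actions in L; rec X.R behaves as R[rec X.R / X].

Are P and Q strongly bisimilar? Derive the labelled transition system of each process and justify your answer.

not bisimilar

Reachable graph of P (3 states):
  s0 = rec X. b.c.(X + 0 + 0\{b,c}) has moves =b=> s1
  s1 = c.((rec X. b.c.(X + 0 + 0\{b,c})) + 0 + 0\{b,c}) has moves =c=> s2
  s2 = (rec X. b.c.(X + 0 + 0\{b,c})) + 0 + 0\{b,c} has moves =b=> s1
Reachable graph of Q (3 states):
  t0 = rec X. b.b.(X + 0 + 0\{b,c}) has moves =b=> t1
  t1 = b.((rec X. b.b.(X + 0 + 0\{b,c})) + 0 + 0\{b,c}) has moves =b=> t2
  t2 = (rec X. b.b.(X + 0 + 0\{b,c})) + 0 + 0\{b,c} has moves =b=> t1
Partition-refinement fixed point:
  B0 = {s0, s2}
  B1 = {s1}
  B2 = {t0, t1, t2}
s0 ∈ B0, t0 ∈ B2 → different blocks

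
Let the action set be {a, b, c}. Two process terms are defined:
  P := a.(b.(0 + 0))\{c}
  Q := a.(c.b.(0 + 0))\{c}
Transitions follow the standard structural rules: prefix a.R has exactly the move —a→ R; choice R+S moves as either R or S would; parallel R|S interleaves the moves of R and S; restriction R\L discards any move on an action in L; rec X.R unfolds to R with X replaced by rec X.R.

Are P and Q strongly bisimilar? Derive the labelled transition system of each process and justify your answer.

not bisimilar

Reachable graph of P (3 states):
  u0 = a.(b.(0 + 0))\{c} → =a=> u1
  u1 = (b.(0 + 0))\{c} → =b=> u2
  u2 = (0 + 0)\{c} → stopped
Reachable graph of Q (2 states):
  v0 = a.(c.b.(0 + 0))\{c} → =a=> v1
  v1 = (c.b.(0 + 0))\{c} → stopped
Bisimilarity quotient blocks:
  B0 = {u0}
  B1 = {u1}
  B2 = {u2, v1}
  B3 = {v0}
u0 ∈ B0, v0 ∈ B3 → different blocks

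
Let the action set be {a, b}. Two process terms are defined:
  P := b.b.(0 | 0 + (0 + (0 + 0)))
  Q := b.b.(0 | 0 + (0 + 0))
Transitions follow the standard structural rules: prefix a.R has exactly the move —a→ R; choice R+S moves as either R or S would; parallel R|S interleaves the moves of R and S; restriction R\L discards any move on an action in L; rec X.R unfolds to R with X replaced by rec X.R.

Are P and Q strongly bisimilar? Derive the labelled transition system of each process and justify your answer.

bisimilar

Reachable graph of P (3 states):
  m0 = b.b.(0 | 0 + (0 + (0 + 0))) | ··b··> m1
  m1 = b.(0 | 0 + (0 + (0 + 0))) | ··b··> m2
  m2 = 0 | 0 + (0 + (0 + 0)) | ·
Reachable graph of Q (3 states):
  n0 = b.b.(0 | 0 + (0 + 0)) | ··b··> n1
  n1 = b.(0 | 0 + (0 + 0)) | ··b··> n2
  n2 = 0 | 0 + (0 + 0) | ·
Partition-refinement fixed point:
  B0 = {m0, n0}
  B1 = {m1, n1}
  B2 = {m2, n2}
m0 ∈ B0, n0 ∈ B0 → same block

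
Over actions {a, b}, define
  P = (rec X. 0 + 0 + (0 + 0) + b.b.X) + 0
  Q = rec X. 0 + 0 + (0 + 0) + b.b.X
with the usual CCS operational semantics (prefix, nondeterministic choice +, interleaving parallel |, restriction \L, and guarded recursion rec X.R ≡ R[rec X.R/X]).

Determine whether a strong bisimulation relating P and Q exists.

P ~ Q

P's transition system — 3 states:
  p0 = (rec X. 0 + 0 + (0 + 0) + b.b.X) + 0 has moves —b→ p1
  p1 = b.(rec X. 0 + 0 + (0 + 0) + b.b.X) has moves —b→ p2
  p2 = rec X. 0 + 0 + (0 + 0) + b.b.X has moves —b→ p1
Q's transition system — 2 states:
  q0 = rec X. 0 + 0 + (0 + 0) + b.b.X has moves —b→ q1
  q1 = b.(rec X. 0 + 0 + (0 + 0) + b.b.X) has moves —b→ q0
Partition-refinement fixed point:
  B0 = {p0, p1, p2, q0, q1}
p0 ∈ B0, q0 ∈ B0 → same block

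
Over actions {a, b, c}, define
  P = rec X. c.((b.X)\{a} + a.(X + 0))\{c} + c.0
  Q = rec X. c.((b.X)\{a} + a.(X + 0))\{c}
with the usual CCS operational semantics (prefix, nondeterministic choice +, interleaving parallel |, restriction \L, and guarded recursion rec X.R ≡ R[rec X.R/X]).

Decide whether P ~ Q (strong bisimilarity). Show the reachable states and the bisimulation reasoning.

P's transition system — 5 states:
  u0 = rec X. c.((b.X)\{a} + a.(X + 0))\{c} + c.0 has moves ··c··> u1, ··c··> u2
  u1 = ((b.(rec X. c.((b.X)\{a} + a.(X + 0))\{c} + c.0))\{a} + a.((rec X. c.((b.X)\{a} + a.(X + 0))\{c} + c.0) + 0))\{c} has moves ··a··> u3, ··b··> u4
  u2 = 0 has moves ·
  u3 = ((rec X. c.((b.X)\{a} + a.(X + 0))\{c} + c.0) + 0)\{c} has moves ·
  u4 = (rec X. c.((b.X)\{a} + a.(X + 0))\{c} + c.0)\{a}\{c} has moves ·
Q's transition system — 4 states:
  v0 = rec X. c.((b.X)\{a} + a.(X + 0))\{c} has moves ··c··> v1
  v1 = ((b.(rec X. c.((b.X)\{a} + a.(X + 0))\{c}))\{a} + a.((rec X. c.((b.X)\{a} + a.(X + 0))\{c}) + 0))\{c} has moves ··a··> v2, ··b··> v3
  v2 = ((rec X. c.((b.X)\{a} + a.(X + 0))\{c}) + 0)\{c} has moves ·
  v3 = (rec X. c.((b.X)\{a} + a.(X + 0))\{c})\{a}\{c} has moves ·
Bisimilarity quotient blocks:
  B0 = {u0}
  B1 = {u1, v1}
  B2 = {u2, u3, u4, v2, v3}
  B3 = {v0}
u0 ∈ B0, v0 ∈ B3 → different blocks

P ≁ Q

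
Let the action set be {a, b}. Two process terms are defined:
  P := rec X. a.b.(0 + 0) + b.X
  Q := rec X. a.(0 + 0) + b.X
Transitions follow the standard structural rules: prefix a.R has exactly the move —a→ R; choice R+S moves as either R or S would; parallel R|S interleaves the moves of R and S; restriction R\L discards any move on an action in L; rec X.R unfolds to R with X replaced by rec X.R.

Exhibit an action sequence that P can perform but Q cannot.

ab

Reachable graph of P (3 states):
  m0 = rec X. a.b.(0 + 0) + b.X | ··a··> m1, ··b··> m0
  m1 = b.(0 + 0) | ··b··> m2
  m2 = 0 + 0 | ·
Reachable graph of Q (2 states):
  n0 = rec X. a.(0 + 0) + b.X | ··a··> n1, ··b··> n0
  n1 = 0 + 0 | ·
Executing ab from P (initial set {m0}):
  after a @ step 1: {m1}
  after b @ step 2: {m2}
  — P admits the full trace.
Executing ab from Q (initial set {n0}):
  after a @ step 1: {n1}
  after b @ step 2: ∅ (Q stuck)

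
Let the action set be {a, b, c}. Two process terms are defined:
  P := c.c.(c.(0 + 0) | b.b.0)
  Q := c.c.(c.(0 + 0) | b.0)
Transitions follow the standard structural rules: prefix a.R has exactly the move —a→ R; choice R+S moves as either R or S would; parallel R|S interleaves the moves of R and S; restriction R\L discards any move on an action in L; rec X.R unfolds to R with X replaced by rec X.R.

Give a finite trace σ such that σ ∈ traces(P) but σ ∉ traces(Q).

ccbb

P's transition system — 8 states:
  s0 = c.c.(c.(0 + 0) | b.b.0) ⊢ —c→ s1
  s1 = c.(c.(0 + 0) | b.b.0) ⊢ —c→ s2
  s2 = c.(0 + 0) | b.b.0 ⊢ —b→ s3, —c→ s4
  s3 = c.(0 + 0) | b.0 ⊢ —b→ s5, —c→ s6
  s4 = (0 + 0) | b.b.0 ⊢ —b→ s6
  s5 = c.(0 + 0) | 0 ⊢ —c→ s7
  s6 = (0 + 0) | b.0 ⊢ —b→ s7
  s7 = (0 + 0) | 0 ⊢ ·
Q's transition system — 6 states:
  t0 = c.c.(c.(0 + 0) | b.0) ⊢ —c→ t1
  t1 = c.(c.(0 + 0) | b.0) ⊢ —c→ t2
  t2 = c.(0 + 0) | b.0 ⊢ —b→ t3, —c→ t4
  t3 = c.(0 + 0) | 0 ⊢ —c→ t5
  t4 = (0 + 0) | b.0 ⊢ —b→ t5
  t5 = (0 + 0) | 0 ⊢ ·
Trace ⟨ccbb⟩ through P, begin at {s0}:
  step 1 (c): {s1}
  step 2 (c): {s2}
  step 3 (b): {s3}
  step 4 (b): {s5}
  P completes σ.
Trace ⟨ccbb⟩ through Q, begin at {t0}:
  step 1 (c): {t1}
  step 2 (c): {t2}
  step 3 (b): {t3}
  step 4 (b): no successor for Q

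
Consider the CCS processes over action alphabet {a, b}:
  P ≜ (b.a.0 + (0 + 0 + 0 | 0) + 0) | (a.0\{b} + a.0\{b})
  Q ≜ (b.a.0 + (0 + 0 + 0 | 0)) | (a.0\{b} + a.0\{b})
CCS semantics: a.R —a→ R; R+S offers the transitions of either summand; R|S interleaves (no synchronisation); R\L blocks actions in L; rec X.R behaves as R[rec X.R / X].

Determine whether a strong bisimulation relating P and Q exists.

P ~ Q

Reachable graph of P (6 states):
  s0 = (b.a.0 + (0 + 0 + 0 | 0) + 0) | (a.0\{b} + a.0\{b}) | -a-> s1, -b-> s2
  s1 = (b.a.0 + (0 + 0 + 0 | 0) + 0) | 0\{b} | -b-> s3
  s2 = a.0 | (a.0\{b} + a.0\{b}) | -a-> s3, -a-> s4
  s3 = a.0 | 0\{b} | -a-> s5
  s4 = 0 | (a.0\{b} + a.0\{b}) | -a-> s5
  s5 = 0 | 0\{b} | stopped
Reachable graph of Q (6 states):
  t0 = (b.a.0 + (0 + 0 + 0 | 0)) | (a.0\{b} + a.0\{b}) | -a-> t1, -b-> t2
  t1 = (b.a.0 + (0 + 0 + 0 | 0)) | 0\{b} | -b-> t3
  t2 = a.0 | (a.0\{b} + a.0\{b}) | -a-> t3, -a-> t4
  t3 = a.0 | 0\{b} | -a-> t5
  t4 = 0 | (a.0\{b} + a.0\{b}) | -a-> t5
  t5 = 0 | 0\{b} | stopped
Coarsest stable partition (strong bisimilarity classes):
  B0 = {s0, t0}
  B1 = {s2, t2}
  B2 = {s3, s4, t3, t4}
  B3 = {s5, t5}
  B4 = {s1, t1}
s0 ∈ B0, t0 ∈ B0 → same block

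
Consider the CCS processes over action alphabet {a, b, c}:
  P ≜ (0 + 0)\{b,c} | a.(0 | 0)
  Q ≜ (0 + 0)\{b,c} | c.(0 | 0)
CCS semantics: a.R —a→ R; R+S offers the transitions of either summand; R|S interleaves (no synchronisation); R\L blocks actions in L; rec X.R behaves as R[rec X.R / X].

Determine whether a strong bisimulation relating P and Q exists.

not bisimilar

LTS(P): 2 reachable states
  m0 = (0 + 0)\{b,c} | a.(0 | 0) | ··a··> m1
  m1 = (0 + 0)\{b,c} | (0 | 0) | ·
LTS(Q): 2 reachable states
  n0 = (0 + 0)\{b,c} | c.(0 | 0) | ··c··> n1
  n1 = (0 + 0)\{b,c} | (0 | 0) | ·
Coarsest stable partition (strong bisimilarity classes):
  B0 = {m0}
  B1 = {m1, n1}
  B2 = {n0}
m0 ∈ B0, n0 ∈ B2 → different blocks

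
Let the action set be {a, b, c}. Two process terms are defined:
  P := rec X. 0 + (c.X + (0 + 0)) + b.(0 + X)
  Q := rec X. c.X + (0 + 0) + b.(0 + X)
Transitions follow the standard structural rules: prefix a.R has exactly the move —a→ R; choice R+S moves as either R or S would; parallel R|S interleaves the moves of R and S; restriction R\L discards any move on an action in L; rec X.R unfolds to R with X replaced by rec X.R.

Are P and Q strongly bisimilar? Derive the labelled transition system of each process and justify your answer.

P ~ Q

P's transition system — 2 states:
  m0 = rec X. 0 + (c.X + (0 + 0)) + b.(0 + X) → -b-> m1, -c-> m0
  m1 = 0 + (rec X. 0 + (c.X + (0 + 0)) + b.(0 + X)) → -b-> m1, -c-> m0
Q's transition system — 2 states:
  n0 = rec X. c.X + (0 + 0) + b.(0 + X) → -b-> n1, -c-> n0
  n1 = 0 + (rec X. c.X + (0 + 0) + b.(0 + X)) → -b-> n1, -c-> n0
Partition-refinement fixed point:
  B0 = {m0, m1, n0, n1}
m0 ∈ B0, n0 ∈ B0 → same block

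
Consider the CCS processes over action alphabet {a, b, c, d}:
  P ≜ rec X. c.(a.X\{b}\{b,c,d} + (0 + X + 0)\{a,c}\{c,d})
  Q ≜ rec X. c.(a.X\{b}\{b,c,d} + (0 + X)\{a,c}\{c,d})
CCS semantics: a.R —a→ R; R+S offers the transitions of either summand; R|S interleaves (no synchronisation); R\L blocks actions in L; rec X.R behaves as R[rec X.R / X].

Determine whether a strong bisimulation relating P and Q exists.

LTS(P): 3 reachable states
  m0 = rec X. c.(a.X\{b}\{b,c,d} + (0 + X + 0)\{a,c}\{c,d}) → =c=> m1
  m1 = a.(rec X. c.(a.X\{b}\{b,c,d} + (0 + X + 0)\{a,c}\{c,d}))\{b}\{b,c,d} + (0 + (rec X. c.(a.X\{b}\{b,c,d} + (0 + X + 0)\{a,c}\{c,d})) + 0)\{a,c}\{c,d} → =a=> m2
  m2 = (rec X. c.(a.X\{b}\{b,c,d} + (0 + X + 0)\{a,c}\{c,d}))\{b}\{b,c,d} → ·
LTS(Q): 3 reachable states
  n0 = rec X. c.(a.X\{b}\{b,c,d} + (0 + X)\{a,c}\{c,d}) → =c=> n1
  n1 = a.(rec X. c.(a.X\{b}\{b,c,d} + (0 + X)\{a,c}\{c,d}))\{b}\{b,c,d} + (0 + (rec X. c.(a.X\{b}\{b,c,d} + (0 + X)\{a,c}\{c,d})))\{a,c}\{c,d} → =a=> n2
  n2 = (rec X. c.(a.X\{b}\{b,c,d} + (0 + X)\{a,c}\{c,d}))\{b}\{b,c,d} → ·
Partition-refinement fixed point:
  B0 = {m0, n0}
  B1 = {m1, n1}
  B2 = {m2, n2}
m0 ∈ B0, n0 ∈ B0 → same block

bisimilar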